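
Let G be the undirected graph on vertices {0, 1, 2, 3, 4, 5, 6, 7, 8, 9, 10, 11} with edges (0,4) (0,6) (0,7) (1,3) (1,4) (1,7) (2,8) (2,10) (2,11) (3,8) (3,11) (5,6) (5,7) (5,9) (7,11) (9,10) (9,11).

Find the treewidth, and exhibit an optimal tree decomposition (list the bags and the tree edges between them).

Each bag holds 4 vertices, so the decomposition has width 3, which upper-bounds the treewidth. For the lower bound: the 4 vertex sets {2,8,10}, {3}, {11}, {1,5,7,9} are disjoint, each induces a connected subgraph, and every pair is joined by at least one edge of G. Contracting each set to a single vertex therefore yields K_{4} as a minor, and since treewidth is minor-monotone, tw(G) ≥ tw(K_{4}) = 3. Therefore the treewidth is 3.

Treewidth 3.
Bags: B1 = {2, 3, 8, 10}  B2 = {2, 3, 10, 11}  B3 = {3, 9, 10, 11}  B4 = {1, 3, 9, 11}  B5 = {1, 7, 9, 11}  B6 = {1, 5, 7, 9}  B7 = {1, 4, 5, 7}  B8 = {0, 4, 5, 7}  B9 = {0, 4, 5, 6}
Tree: B1–B2, B2–B3, B3–B4, B4–B5, B5–B6, B6–B7, B7–B8, B8–B9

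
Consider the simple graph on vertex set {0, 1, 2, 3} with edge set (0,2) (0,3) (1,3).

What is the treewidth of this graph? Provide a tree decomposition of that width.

Every bag has size at most 2, so the width is 2 − 1 = 1 and tw(G) ≤ 1. G has an edge, so its treewidth is at least 1. Hence tw(G) = 1 exactly.

Treewidth 1.
One optimal decomposition is:
Bags: B1 = {1, 3}  B2 = {0, 3}  B3 = {0, 2}
Tree: B1–B2, B2–B3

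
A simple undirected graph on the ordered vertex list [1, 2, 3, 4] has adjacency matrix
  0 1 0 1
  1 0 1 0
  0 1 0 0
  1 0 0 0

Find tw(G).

1

A width-1 tree decomposition is:
Bags: B1 = {1, 4}  B2 = {1, 2}  B3 = {2, 3}
Tree: B1–B2, B2–B3
Each bag holds 2 vertices, so the decomposition has width 1, which upper-bounds the treewidth. G has an edge, so its treewidth is at least 1. The upper and lower bounds meet at 1, so that is the treewidth.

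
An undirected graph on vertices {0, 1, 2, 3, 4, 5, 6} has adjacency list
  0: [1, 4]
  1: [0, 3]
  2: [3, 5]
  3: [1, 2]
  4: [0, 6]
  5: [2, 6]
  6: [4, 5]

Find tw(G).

A width-2 tree decomposition is:
Bags: B1 = {1, 2, 3}  B2 = {1, 2, 5}  B3 = {1, 5, 6}  B4 = {1, 4, 6}  B5 = {0, 1, 4}
Tree: B1–B2, B2–B3, B3–B4, B4–B5
Every bag has size at most 3, so the width is 3 − 1 = 2 and tw(G) ≤ 2. For the lower bound, G contains the cycle 1–3–2–5–6–4–0–1, so G is not a forest; only forests have treewidth ≤ 1, hence tw(G) ≥ 2. Therefore the treewidth is 2.

2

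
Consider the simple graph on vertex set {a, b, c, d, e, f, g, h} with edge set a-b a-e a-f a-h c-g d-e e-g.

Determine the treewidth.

A width-1 tree decomposition is:
Bags: B1 = {a, b}  B2 = {a, f}  B3 = {a, e}  B4 = {e, g}  B5 = {a, h}  B6 = {d, e}  B7 = {c, g}
Tree: B1–B2, B1–B3, B3–B4, B2–B5, B3–B6, B4–B7
Every bag has size at most 2, so the width is 2 − 1 = 1 and tw(G) ≤ 1. Since G has at least one edge (e.g. b–a), it is not an edgeless graph, so tw(G) ≥ 1. Combining the bounds, tw(G) = 1.

1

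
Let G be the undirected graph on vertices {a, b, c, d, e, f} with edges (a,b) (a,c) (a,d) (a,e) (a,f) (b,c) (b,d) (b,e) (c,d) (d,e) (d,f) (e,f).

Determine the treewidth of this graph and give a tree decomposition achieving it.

Treewidth 3.
Bags: B1 = {a, b, c, d}  B2 = {a, b, d, e}  B3 = {a, d, e, f}
Tree: B1–B2, B2–B3

The largest bag has 4 vertices, giving width 3; this decomposition certifies tw(G) ≤ 3. For the lower bound, the 4 vertices {a, d, e, f} are pairwise adjacent, and any tree decomposition puts a clique entirely inside one bag — forcing width ≥ 3. Hence tw(G) = 3 exactly.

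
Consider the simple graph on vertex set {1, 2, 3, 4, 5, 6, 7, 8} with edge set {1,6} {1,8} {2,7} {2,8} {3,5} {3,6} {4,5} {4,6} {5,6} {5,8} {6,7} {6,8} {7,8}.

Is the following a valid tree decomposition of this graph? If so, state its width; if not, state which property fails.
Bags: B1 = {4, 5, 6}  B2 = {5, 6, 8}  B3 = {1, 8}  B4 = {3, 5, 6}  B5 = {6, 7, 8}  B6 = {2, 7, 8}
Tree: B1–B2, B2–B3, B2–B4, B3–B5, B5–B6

No — edge (6,1) lies in no bag.

A tree decomposition must satisfy three properties: every vertex lies in some bag; for every edge, both endpoints lie together in some bag; and for every vertex, the bags containing it form a connected subtree. Here edge (6,1) lies in no bag, so the decomposition is invalid.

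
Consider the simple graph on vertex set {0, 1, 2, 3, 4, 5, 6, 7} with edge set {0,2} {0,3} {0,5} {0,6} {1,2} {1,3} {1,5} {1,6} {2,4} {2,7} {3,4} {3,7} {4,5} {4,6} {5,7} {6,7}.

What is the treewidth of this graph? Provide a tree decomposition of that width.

Each bag holds 5 vertices, so the decomposition has width 4, which upper-bounds the treewidth. For the lower bound: the 5 vertex sets {2,4}, {1,3}, {0,6}, {5}, {7} are disjoint, each induces a connected subgraph, and every pair is joined by at least one edge of G. Contracting each set to a single vertex therefore yields K_{5} as a minor, and since treewidth is minor-monotone, tw(G) ≥ tw(K_{5}) = 4. Combining the bounds, tw(G) = 4.

Treewidth 4.
One optimal decomposition is:
Bags: B1 = {2, 3, 4, 5, 6}  B2 = {1, 2, 3, 5, 6}  B3 = {0, 2, 3, 5, 6}  B4 = {2, 3, 5, 6, 7}
Tree: B1–B2, B2–B3, B3–B4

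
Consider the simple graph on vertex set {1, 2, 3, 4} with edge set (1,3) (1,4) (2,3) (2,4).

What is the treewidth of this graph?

2

A width-2 tree decomposition is:
Bags: B1 = {1, 2, 4}  B2 = {1, 2, 3}
Tree: B1–B2
Each bag holds 3 vertices, so the decomposition has width 2, which upper-bounds the treewidth. The edges 1–4–2–3–1 form a cycle, so G is not a tree and its treewidth is at least 2. Hence tw(G) = 2 exactly.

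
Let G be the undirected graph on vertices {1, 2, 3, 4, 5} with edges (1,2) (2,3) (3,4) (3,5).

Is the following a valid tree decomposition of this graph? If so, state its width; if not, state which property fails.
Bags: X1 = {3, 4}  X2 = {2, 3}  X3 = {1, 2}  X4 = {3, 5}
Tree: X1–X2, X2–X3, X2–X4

Yes; width 1.

Vertex coverage: the bags together contain {1, 2, 3, 4, 5}, the full vertex set. Edge coverage: each edge of G has both endpoints in at least one bag. Running intersection: for every vertex, the bags containing it form a connected subtree. All three properties hold, so this is a valid tree decomposition of width max|bag| − 1 = 1, and hence tw(G) ≤ 1.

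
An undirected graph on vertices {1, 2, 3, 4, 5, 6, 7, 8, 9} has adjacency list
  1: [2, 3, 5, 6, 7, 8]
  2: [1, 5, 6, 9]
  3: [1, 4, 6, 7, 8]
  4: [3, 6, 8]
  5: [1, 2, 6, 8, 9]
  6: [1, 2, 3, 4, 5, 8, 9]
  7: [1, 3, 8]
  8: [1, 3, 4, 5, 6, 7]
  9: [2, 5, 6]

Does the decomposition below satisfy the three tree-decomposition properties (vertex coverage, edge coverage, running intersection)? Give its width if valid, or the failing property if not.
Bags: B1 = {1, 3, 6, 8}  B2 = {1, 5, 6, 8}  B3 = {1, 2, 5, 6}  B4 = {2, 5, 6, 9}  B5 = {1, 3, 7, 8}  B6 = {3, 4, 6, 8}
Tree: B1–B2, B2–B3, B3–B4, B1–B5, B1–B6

Yes; width 3.

Checking the three conditions: (i) the bags cover all of {1, 2, 3, 4, 5, 6, 7, 8, 9}; (ii) for each edge, some bag contains both endpoints; (iii) the bags containing any fixed vertex form a subtree. All hold, so the decomposition is valid with width 4 − 1 = 3.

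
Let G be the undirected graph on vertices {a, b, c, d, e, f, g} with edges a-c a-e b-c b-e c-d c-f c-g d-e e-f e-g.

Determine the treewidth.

2

A width-2 tree decomposition is:
Bags: B1 = {a, c, e}  B2 = {b, c, e}  B3 = {c, e, g}  B4 = {c, d, e}  B5 = {c, e, f}
Tree: B1–B2, B2–B3, B3–B4, B4–B5
Every bag has size at most 3, so the width is 3 − 1 = 2 and tw(G) ≤ 2. For the lower bound, G contains the cycle e–a–c–b–e, so G is not a forest; only forests have treewidth ≤ 1, hence tw(G) ≥ 2. Hence tw(G) = 2 exactly.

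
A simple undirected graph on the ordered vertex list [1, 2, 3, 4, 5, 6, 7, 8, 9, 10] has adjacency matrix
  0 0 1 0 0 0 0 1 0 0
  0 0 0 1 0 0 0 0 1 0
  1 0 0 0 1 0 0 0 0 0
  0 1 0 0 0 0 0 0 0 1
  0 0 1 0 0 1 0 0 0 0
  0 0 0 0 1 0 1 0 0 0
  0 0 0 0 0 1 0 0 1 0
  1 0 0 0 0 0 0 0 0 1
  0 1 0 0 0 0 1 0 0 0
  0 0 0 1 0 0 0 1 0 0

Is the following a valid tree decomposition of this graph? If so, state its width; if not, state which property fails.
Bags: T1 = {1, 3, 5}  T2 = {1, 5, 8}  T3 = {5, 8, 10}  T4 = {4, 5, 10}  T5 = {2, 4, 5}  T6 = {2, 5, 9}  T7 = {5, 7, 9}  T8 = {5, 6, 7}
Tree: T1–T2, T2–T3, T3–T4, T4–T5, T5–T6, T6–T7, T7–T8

Yes; width 2.

Every vertex of G appears in some bag (union = {1, 2, 3, 4, 5, 6, 7, 8, 9, 10}); every edge is covered by a bag; and for each vertex v the set of bags containing v is connected in the bag tree. The decomposition is therefore valid. The largest bag has 3 vertices, so the width is 2.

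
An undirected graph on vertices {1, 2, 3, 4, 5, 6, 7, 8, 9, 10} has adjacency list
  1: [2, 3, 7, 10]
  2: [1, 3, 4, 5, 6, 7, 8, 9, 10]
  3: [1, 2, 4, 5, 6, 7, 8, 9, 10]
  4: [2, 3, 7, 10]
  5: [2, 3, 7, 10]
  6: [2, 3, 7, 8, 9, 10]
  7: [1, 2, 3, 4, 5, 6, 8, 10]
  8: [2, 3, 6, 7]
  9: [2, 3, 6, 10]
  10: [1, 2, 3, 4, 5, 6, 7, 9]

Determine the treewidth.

4

A width-4 tree decomposition is:
Bags: B1 = {2, 3, 6, 7, 10}  B2 = {2, 3, 4, 7, 10}  B3 = {2, 3, 6, 9, 10}  B4 = {1, 2, 3, 7, 10}  B5 = {2, 3, 5, 7, 10}  B6 = {2, 3, 6, 7, 8}
Tree: B1–B2, B1–B3, B1–B4, B2–B5, B1–B6
Every bag has size at most 5, so the width is 5 − 1 = 4 and tw(G) ≤ 4. Conversely, {2, 3, 6, 9, 10} is a clique of size 5, and the vertices of any clique must share a bag in every tree decomposition; so some bag has ≥ 5 vertices and tw(G) ≥ 4. Hence tw(G) = 4 exactly.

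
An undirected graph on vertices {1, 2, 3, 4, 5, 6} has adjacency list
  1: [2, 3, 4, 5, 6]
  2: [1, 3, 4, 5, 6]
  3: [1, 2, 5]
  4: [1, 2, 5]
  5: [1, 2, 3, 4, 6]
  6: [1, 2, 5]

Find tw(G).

3

A width-3 tree decomposition is:
Bags: B1 = {1, 2, 5, 6}  B2 = {1, 2, 3, 5}  B3 = {1, 2, 4, 5}
Tree: B1–B2, B2–B3
Every bag has size at most 4, so the width is 4 − 1 = 3 and tw(G) ≤ 3. Conversely, {1, 2, 3, 5} is a clique of size 4, and the vertices of any clique must share a bag in every tree decomposition; so some bag has ≥ 4 vertices and tw(G) ≥ 3. Therefore the treewidth is 3.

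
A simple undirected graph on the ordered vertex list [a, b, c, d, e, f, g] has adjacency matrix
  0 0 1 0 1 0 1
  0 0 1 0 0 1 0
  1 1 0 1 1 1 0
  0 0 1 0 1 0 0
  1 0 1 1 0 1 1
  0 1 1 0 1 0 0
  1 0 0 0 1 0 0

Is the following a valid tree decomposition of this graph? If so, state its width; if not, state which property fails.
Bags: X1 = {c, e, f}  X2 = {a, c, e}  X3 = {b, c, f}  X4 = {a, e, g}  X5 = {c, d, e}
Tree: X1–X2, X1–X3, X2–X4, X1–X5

Yes; width 2.

Every vertex of G appears in some bag (union = {a, b, c, d, e, f, g}); every edge is covered by a bag; and for each vertex v the set of bags containing v is connected in the bag tree. The decomposition is therefore valid. The largest bag has 3 vertices, so the width is 2.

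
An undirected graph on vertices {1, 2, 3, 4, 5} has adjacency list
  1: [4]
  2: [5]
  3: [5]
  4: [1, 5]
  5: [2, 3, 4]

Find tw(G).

1

A width-1 tree decomposition is:
Bags: B1 = {2, 5}  B2 = {3, 5}  B3 = {4, 5}  B4 = {1, 4}
Tree: B1–B2, B1–B3, B3–B4
Every bag has size at most 2, so the width is 2 − 1 = 1 and tw(G) ≤ 1. Since G has at least one edge (e.g. 5–2), it is not an edgeless graph, so tw(G) ≥ 1. Combining the bounds, tw(G) = 1.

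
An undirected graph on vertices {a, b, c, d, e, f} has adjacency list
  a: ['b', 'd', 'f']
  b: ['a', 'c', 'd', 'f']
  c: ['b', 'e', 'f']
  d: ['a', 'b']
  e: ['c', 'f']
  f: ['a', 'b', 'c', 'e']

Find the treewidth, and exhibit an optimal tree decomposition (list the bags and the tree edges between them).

Every bag has size at most 3, so the width is 3 − 1 = 2 and tw(G) ≤ 2. On the other hand G contains the 3-clique {a, b, d}. A clique must lie in a single bag of any decomposition, so no decomposition can have width below 2. The upper and lower bounds meet at 2, so that is the treewidth.

Treewidth 2.
One such decomposition:
Bags: B1 = {a, b, f}  B2 = {b, c, f}  B3 = {c, e, f}  B4 = {a, b, d}
Tree: B1–B2, B2–B3, B1–B4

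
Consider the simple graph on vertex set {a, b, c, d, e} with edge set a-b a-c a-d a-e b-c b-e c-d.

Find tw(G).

A width-2 tree decomposition is:
Bags: B1 = {a, b, c}  B2 = {a, b, e}  B3 = {a, c, d}
Tree: B1–B2, B1–B3
Every bag has size at most 3, so the width is 3 − 1 = 2 and tw(G) ≤ 2. For the lower bound, the 3 vertices {a, b, e} are pairwise adjacent, and any tree decomposition puts a clique entirely inside one bag — forcing width ≥ 2. The upper and lower bounds meet at 2, so that is the treewidth.

2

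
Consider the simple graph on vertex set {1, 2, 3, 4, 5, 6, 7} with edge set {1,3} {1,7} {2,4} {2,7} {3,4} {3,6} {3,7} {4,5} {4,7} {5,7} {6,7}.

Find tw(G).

A width-2 tree decomposition is:
Bags: B1 = {3, 4, 7}  B2 = {2, 4, 7}  B3 = {4, 5, 7}  B4 = {3, 6, 7}  B5 = {1, 3, 7}
Tree: B1–B2, B2–B3, B1–B4, B1–B5
Each bag holds 3 vertices, so the decomposition has width 2, which upper-bounds the treewidth. Conversely, {2, 4, 7} is a clique of size 3, and the vertices of any clique must share a bag in every tree decomposition; so some bag has ≥ 3 vertices and tw(G) ≥ 2. The upper and lower bounds meet at 2, so that is the treewidth.

2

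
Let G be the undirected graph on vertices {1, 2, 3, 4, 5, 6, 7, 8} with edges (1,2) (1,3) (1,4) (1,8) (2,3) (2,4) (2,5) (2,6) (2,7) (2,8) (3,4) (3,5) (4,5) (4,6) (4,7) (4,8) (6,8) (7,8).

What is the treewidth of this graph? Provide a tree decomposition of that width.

Every bag has size at most 4, so the width is 4 − 1 = 3 and tw(G) ≤ 3. On the other hand G contains the 4-clique {1, 2, 4, 8}. A clique must lie in a single bag of any decomposition, so no decomposition can have width below 3. Combining the bounds, tw(G) = 3.

Treewidth 3.
One such decomposition:
Bags: B1 = {1, 2, 3, 4}  B2 = {1, 2, 4, 8}  B3 = {2, 3, 4, 5}  B4 = {2, 4, 7, 8}  B5 = {2, 4, 6, 8}
Tree: B1–B2, B1–B3, B2–B4, B2–B5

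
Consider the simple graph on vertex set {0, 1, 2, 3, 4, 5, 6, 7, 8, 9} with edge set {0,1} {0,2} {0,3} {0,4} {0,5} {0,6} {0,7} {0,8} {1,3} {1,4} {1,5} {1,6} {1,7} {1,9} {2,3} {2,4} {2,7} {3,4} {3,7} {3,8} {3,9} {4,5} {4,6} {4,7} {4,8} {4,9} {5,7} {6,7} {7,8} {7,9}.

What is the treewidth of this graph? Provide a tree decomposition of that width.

Treewidth 4.
Bags: B1 = {0, 1, 3, 4, 7}  B2 = {0, 1, 4, 6, 7}  B3 = {0, 3, 4, 7, 8}  B4 = {0, 1, 4, 5, 7}  B5 = {0, 2, 3, 4, 7}  B6 = {1, 3, 4, 7, 9}
Tree: B1–B2, B1–B3, B1–B4, B3–B5, B1–B6

Every bag has size at most 5, so the width is 5 − 1 = 4 and tw(G) ≤ 4. On the other hand G contains the 5-clique {0, 3, 4, 7, 8}. A clique must lie in a single bag of any decomposition, so no decomposition can have width below 4. Combining the bounds, tw(G) = 4.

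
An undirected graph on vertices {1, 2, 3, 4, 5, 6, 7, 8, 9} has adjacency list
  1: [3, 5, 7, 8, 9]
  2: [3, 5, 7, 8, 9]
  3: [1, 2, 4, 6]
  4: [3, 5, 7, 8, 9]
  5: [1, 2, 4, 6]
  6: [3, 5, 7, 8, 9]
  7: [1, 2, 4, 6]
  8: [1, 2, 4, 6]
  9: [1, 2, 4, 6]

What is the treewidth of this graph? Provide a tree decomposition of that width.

The largest bag has 5 vertices, giving width 4; this decomposition certifies tw(G) ≤ 4. For the lower bound: the 5 vertex sets {3,6}, {1,5}, {2,7}, {4}, {9} are disjoint, each induces a connected subgraph, and every pair is joined by at least one edge of G. Contracting each set to a single vertex therefore yields K_{5} as a minor, and since treewidth is minor-monotone, tw(G) ≥ tw(K_{5}) = 4. The upper and lower bounds meet at 4, so that is the treewidth.

Treewidth 4.
One such decomposition:
Bags: B1 = {1, 2, 3, 4, 6}  B2 = {1, 2, 4, 5, 6}  B3 = {1, 2, 4, 6, 7}  B4 = {1, 2, 4, 6, 9}  B5 = {1, 2, 4, 6, 8}
Tree: B1–B2, B2–B3, B3–B4, B4–B5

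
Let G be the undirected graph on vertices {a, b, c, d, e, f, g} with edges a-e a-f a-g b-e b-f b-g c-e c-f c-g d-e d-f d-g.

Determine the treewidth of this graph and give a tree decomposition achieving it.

Treewidth 3.
One optimal decomposition is:
Bags: B1 = {d, e, f, g}  B2 = {c, e, f, g}  B3 = {b, e, f, g}  B4 = {a, e, f, g}
Tree: B1–B2, B2–B3, B3–B4

The largest bag has 4 vertices, giving width 3; this decomposition certifies tw(G) ≤ 3. For the lower bound: the 4 vertex sets {d,g}, {c,e}, {f}, {b} are disjoint, each induces a connected subgraph, and every pair is joined by at least one edge of G. Contracting each set to a single vertex therefore yields K_{4} as a minor, and since treewidth is minor-monotone, tw(G) ≥ tw(K_{4}) = 3. Therefore the treewidth is 3.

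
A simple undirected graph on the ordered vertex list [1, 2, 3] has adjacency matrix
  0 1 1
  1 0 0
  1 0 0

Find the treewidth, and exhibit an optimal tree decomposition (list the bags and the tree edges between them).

Treewidth 1.
One optimal decomposition is:
Bags: B1 = {1, 3}  B2 = {1, 2}
Tree: B1–B2

Each bag holds 2 vertices, so the decomposition has width 1, which upper-bounds the treewidth. Since G has at least one edge (e.g. 3–1), it is not an edgeless graph, so tw(G) ≥ 1. Combining the bounds, tw(G) = 1.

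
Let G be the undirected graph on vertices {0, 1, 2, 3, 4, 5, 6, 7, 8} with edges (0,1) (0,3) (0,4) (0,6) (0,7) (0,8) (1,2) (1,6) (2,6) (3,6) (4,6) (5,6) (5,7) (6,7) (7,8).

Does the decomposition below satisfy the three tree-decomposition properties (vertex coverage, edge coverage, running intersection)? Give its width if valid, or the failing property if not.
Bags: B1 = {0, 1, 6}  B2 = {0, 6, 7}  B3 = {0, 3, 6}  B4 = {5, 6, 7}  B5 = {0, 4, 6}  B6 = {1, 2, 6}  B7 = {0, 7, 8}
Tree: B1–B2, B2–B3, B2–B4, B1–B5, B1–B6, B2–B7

Yes; width 2.

Every vertex of G appears in some bag (union = {0, 1, 2, 3, 4, 5, 6, 7, 8}); every edge is covered by a bag; and for each vertex v the set of bags containing v is connected in the bag tree. The decomposition is therefore valid. The largest bag has 3 vertices, so the width is 2.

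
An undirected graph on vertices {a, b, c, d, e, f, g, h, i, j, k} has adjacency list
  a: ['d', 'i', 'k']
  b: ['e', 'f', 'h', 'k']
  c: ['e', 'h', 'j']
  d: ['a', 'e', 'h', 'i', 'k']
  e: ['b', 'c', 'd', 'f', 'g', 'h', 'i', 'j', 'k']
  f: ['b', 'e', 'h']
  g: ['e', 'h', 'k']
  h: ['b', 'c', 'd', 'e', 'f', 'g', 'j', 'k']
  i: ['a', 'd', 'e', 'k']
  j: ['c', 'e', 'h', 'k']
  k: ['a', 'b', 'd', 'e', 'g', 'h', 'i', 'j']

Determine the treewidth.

A width-3 tree decomposition is:
Bags: B1 = {d, e, h, k}  B2 = {b, e, h, k}  B3 = {e, g, h, k}  B4 = {d, e, i, k}  B5 = {e, h, j, k}  B6 = {c, e, h, j}  B7 = {a, d, i, k}  B8 = {b, e, f, h}
Tree: B1–B2, B2–B3, B1–B4, B2–B5, B5–B6, B4–B7, B2–B8
Each bag holds 4 vertices, so the decomposition has width 3, which upper-bounds the treewidth. For the lower bound, the 4 vertices {c, e, h, j} are pairwise adjacent, and any tree decomposition puts a clique entirely inside one bag — forcing width ≥ 3. Therefore the treewidth is 3.

3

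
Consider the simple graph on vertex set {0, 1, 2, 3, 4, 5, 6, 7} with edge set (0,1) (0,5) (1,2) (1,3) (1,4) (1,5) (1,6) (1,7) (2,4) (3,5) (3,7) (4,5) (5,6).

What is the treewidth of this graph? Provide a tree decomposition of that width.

Treewidth 2.
One such decomposition:
Bags: B1 = {1, 2, 4}  B2 = {1, 4, 5}  B3 = {0, 1, 5}  B4 = {1, 3, 5}  B5 = {1, 3, 7}  B6 = {1, 5, 6}
Tree: B1–B2, B2–B3, B2–B4, B4–B5, B3–B6

Each bag holds 3 vertices, so the decomposition has width 2, which upper-bounds the treewidth. On the other hand G contains the 3-clique {1, 2, 4}. A clique must lie in a single bag of any decomposition, so no decomposition can have width below 2. Hence tw(G) = 2 exactly.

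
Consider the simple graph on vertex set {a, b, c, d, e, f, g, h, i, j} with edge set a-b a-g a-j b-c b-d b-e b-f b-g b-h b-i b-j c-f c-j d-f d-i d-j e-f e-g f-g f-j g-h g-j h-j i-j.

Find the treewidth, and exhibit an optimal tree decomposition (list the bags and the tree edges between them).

Each bag holds 4 vertices, so the decomposition has width 3, which upper-bounds the treewidth. For the lower bound, the 4 vertices {a, b, g, j} are pairwise adjacent, and any tree decomposition puts a clique entirely inside one bag — forcing width ≥ 3. The upper and lower bounds meet at 3, so that is the treewidth.

Treewidth 3.
Bags: B1 = {b, f, g, j}  B2 = {b, d, f, j}  B3 = {a, b, g, j}  B4 = {b, e, f, g}  B5 = {b, c, f, j}  B6 = {b, g, h, j}  B7 = {b, d, i, j}
Tree: B1–B2, B1–B3, B1–B4, B2–B5, B3–B6, B2–B7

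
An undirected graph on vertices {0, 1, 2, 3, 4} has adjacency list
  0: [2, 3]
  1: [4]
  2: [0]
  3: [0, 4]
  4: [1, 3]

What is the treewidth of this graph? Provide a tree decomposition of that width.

Treewidth 1.
Bags: B1 = {1, 4}  B2 = {3, 4}  B3 = {0, 3}  B4 = {0, 2}
Tree: B1–B2, B2–B3, B3–B4

Every bag has size at most 2, so the width is 2 − 1 = 1 and tw(G) ≤ 1. Since G has at least one edge (e.g. 1–4), it is not an edgeless graph, so tw(G) ≥ 1. The upper and lower bounds meet at 1, so that is the treewidth.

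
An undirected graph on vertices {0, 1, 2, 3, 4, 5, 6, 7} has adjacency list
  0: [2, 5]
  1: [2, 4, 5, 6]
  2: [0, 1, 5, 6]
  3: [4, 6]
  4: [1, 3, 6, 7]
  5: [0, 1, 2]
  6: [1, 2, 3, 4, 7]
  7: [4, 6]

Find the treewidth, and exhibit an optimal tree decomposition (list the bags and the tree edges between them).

Every bag has size at most 3, so the width is 3 − 1 = 2 and tw(G) ≤ 2. For the lower bound, the 3 vertices {0, 2, 5} are pairwise adjacent, and any tree decomposition puts a clique entirely inside one bag — forcing width ≥ 2. Combining the bounds, tw(G) = 2.

Treewidth 2.
One optimal decomposition is:
Bags: B1 = {1, 2, 6}  B2 = {1, 2, 5}  B3 = {1, 4, 6}  B4 = {4, 6, 7}  B5 = {3, 4, 6}  B6 = {0, 2, 5}
Tree: B1–B2, B1–B3, B3–B4, B4–B5, B2–B6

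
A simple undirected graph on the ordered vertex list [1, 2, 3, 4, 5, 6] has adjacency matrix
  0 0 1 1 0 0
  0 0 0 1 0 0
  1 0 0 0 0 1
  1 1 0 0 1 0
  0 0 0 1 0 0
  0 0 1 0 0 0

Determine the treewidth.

A width-1 tree decomposition is:
Bags: B1 = {1, 4}  B2 = {1, 3}  B3 = {4, 5}  B4 = {2, 4}  B5 = {3, 6}
Tree: B1–B2, B1–B3, B3–B4, B2–B5
The largest bag has 2 vertices, giving width 1; this decomposition certifies tw(G) ≤ 1. Any graph with an edge has treewidth ≥ 1, and G has the edge 1–4. Therefore the treewidth is 1.

1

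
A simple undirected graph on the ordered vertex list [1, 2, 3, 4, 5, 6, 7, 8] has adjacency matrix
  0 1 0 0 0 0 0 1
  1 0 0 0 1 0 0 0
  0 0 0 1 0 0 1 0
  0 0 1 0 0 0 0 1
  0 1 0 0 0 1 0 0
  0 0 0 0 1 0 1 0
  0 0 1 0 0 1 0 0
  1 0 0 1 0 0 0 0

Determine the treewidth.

2

A width-2 tree decomposition is:
Bags: B1 = {1, 4, 8}  B2 = {1, 3, 4}  B3 = {1, 3, 7}  B4 = {1, 6, 7}  B5 = {1, 5, 6}  B6 = {1, 2, 5}
Tree: B1–B2, B2–B3, B3–B4, B4–B5, B5–B6
Every bag has size at most 3, so the width is 3 − 1 = 2 and tw(G) ≤ 2. The edges 1–8–4–3–7–6–5–2–1 form a cycle, so G is not a tree and its treewidth is at least 2. The upper and lower bounds meet at 2, so that is the treewidth.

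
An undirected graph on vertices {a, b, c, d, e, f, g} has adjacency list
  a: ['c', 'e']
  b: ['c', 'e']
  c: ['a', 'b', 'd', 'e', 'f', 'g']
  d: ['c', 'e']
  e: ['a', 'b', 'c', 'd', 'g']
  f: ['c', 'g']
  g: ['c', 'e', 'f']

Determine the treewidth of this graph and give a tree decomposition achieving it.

Every bag has size at most 3, so the width is 3 − 1 = 2 and tw(G) ≤ 2. Conversely, {c, d, e} is a clique of size 3, and the vertices of any clique must share a bag in every tree decomposition; so some bag has ≥ 3 vertices and tw(G) ≥ 2. Hence tw(G) = 2 exactly.

Treewidth 2.
Bags: B1 = {b, c, e}  B2 = {a, c, e}  B3 = {c, e, g}  B4 = {c, d, e}  B5 = {c, f, g}
Tree: B1–B2, B1–B3, B3–B4, B3–B5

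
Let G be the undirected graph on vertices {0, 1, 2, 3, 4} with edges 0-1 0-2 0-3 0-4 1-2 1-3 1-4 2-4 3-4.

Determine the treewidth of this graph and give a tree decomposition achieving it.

Treewidth 3.
One optimal decomposition is:
Bags: B1 = {0, 1, 3, 4}  B2 = {0, 1, 2, 4}
Tree: B1–B2

Each bag holds 4 vertices, so the decomposition has width 3, which upper-bounds the treewidth. On the other hand G contains the 4-clique {0, 1, 2, 4}. A clique must lie in a single bag of any decomposition, so no decomposition can have width below 3. The upper and lower bounds meet at 3, so that is the treewidth.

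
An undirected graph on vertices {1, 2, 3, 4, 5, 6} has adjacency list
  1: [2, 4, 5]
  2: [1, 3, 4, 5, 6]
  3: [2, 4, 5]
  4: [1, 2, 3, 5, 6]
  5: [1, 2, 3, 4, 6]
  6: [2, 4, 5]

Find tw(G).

3

A width-3 tree decomposition is:
Bags: B1 = {1, 2, 4, 5}  B2 = {2, 3, 4, 5}  B3 = {2, 4, 5, 6}
Tree: B1–B2, B2–B3
The largest bag has 4 vertices, giving width 3; this decomposition certifies tw(G) ≤ 3. On the other hand G contains the 4-clique {1, 2, 4, 5}. A clique must lie in a single bag of any decomposition, so no decomposition can have width below 3. Combining the bounds, tw(G) = 3.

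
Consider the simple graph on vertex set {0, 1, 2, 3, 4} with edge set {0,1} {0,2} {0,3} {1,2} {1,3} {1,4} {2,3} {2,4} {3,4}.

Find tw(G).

3

A width-3 tree decomposition is:
Bags: B1 = {0, 1, 2, 3}  B2 = {1, 2, 3, 4}
Tree: B1–B2
Each bag holds 4 vertices, so the decomposition has width 3, which upper-bounds the treewidth. For the lower bound, the 4 vertices {0, 1, 2, 3} are pairwise adjacent, and any tree decomposition puts a clique entirely inside one bag — forcing width ≥ 3. Hence tw(G) = 3 exactly.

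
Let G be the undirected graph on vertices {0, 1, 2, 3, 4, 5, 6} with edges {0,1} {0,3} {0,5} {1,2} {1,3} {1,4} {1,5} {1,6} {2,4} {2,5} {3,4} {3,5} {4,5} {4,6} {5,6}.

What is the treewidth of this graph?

3

A width-3 tree decomposition is:
Bags: B1 = {1, 3, 4, 5}  B2 = {1, 4, 5, 6}  B3 = {1, 2, 4, 5}  B4 = {0, 1, 3, 5}
Tree: B1–B2, B1–B3, B1–B4
Every bag has size at most 4, so the width is 4 − 1 = 3 and tw(G) ≤ 3. For the lower bound, the 4 vertices {0, 1, 3, 5} are pairwise adjacent, and any tree decomposition puts a clique entirely inside one bag — forcing width ≥ 3. Combining the bounds, tw(G) = 3.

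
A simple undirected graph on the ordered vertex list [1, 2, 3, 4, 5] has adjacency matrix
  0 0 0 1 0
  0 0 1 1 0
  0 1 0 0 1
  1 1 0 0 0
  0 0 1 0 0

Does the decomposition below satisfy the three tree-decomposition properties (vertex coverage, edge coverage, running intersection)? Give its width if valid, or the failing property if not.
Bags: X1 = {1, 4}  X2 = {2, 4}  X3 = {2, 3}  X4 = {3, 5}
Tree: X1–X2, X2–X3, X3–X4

Yes; width 1.

Vertex coverage: the bags together contain {1, 2, 3, 4, 5}, the full vertex set. Edge coverage: each edge of G has both endpoints in at least one bag. Running intersection: for every vertex, the bags containing it form a connected subtree. All three properties hold, so this is a valid tree decomposition of width max|bag| − 1 = 1, and hence tw(G) ≤ 1.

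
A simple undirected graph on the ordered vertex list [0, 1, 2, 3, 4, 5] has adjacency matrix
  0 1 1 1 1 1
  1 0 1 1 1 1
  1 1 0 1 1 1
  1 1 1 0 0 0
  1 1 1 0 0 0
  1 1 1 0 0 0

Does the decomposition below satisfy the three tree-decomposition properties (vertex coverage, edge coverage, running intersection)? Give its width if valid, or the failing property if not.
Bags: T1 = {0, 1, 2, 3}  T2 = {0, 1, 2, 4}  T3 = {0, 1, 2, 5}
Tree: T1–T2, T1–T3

Yes; width 3.

Checking the three conditions: (i) the bags cover all of {0, 1, 2, 3, 4, 5}; (ii) for each edge, some bag contains both endpoints; (iii) the bags containing any fixed vertex form a subtree. All hold, so the decomposition is valid with width 4 − 1 = 3.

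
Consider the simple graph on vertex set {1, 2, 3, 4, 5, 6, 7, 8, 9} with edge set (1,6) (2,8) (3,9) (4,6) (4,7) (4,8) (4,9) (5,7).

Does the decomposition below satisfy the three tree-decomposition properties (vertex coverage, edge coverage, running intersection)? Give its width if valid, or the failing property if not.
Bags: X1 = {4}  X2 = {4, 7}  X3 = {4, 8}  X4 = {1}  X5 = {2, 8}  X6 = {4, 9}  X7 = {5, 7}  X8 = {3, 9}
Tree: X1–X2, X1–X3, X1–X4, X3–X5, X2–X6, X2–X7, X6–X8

No — vertex 6 appears in no bag.

A tree decomposition must satisfy three properties: every vertex lies in some bag; for every edge, both endpoints lie together in some bag; and for every vertex, the bags containing it form a connected subtree. Here vertex 6 appears in no bag, so the decomposition is invalid.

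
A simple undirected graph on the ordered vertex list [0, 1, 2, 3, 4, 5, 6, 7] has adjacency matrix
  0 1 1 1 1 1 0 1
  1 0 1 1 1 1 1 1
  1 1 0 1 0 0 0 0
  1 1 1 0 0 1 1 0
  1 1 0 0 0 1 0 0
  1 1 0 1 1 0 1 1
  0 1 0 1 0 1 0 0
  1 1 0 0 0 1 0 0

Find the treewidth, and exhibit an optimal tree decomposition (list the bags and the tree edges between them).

Treewidth 3.
Bags: B1 = {0, 1, 3, 5}  B2 = {0, 1, 2, 3}  B3 = {0, 1, 5, 7}  B4 = {0, 1, 4, 5}  B5 = {1, 3, 5, 6}
Tree: B1–B2, B1–B3, B1–B4, B1–B5

The largest bag has 4 vertices, giving width 3; this decomposition certifies tw(G) ≤ 3. For the lower bound, the 4 vertices {0, 1, 2, 3} are pairwise adjacent, and any tree decomposition puts a clique entirely inside one bag — forcing width ≥ 3. The upper and lower bounds meet at 3, so that is the treewidth.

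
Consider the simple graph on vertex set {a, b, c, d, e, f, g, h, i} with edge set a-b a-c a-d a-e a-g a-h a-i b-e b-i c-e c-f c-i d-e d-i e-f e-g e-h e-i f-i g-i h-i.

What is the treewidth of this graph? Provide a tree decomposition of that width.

Every bag has size at most 4, so the width is 4 − 1 = 3 and tw(G) ≤ 3. For the lower bound, the 4 vertices {a, d, e, i} are pairwise adjacent, and any tree decomposition puts a clique entirely inside one bag — forcing width ≥ 3. Therefore the treewidth is 3.

Treewidth 3.
One such decomposition:
Bags: B1 = {a, e, g, i}  B2 = {a, b, e, i}  B3 = {a, d, e, i}  B4 = {a, c, e, i}  B5 = {a, e, h, i}  B6 = {c, e, f, i}
Tree: B1–B2, B2–B3, B3–B4, B2–B5, B4–B6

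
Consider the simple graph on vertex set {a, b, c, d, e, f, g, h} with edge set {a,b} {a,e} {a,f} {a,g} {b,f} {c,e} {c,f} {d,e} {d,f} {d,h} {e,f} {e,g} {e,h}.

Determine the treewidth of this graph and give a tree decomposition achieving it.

Treewidth 2.
Bags: B1 = {c, e, f}  B2 = {d, e, f}  B3 = {a, e, f}  B4 = {a, b, f}  B5 = {d, e, h}  B6 = {a, e, g}
Tree: B1–B2, B1–B3, B3–B4, B2–B5, B3–B6

Every bag has size at most 3, so the width is 3 − 1 = 2 and tw(G) ≤ 2. On the other hand G contains the 3-clique {a, e, g}. A clique must lie in a single bag of any decomposition, so no decomposition can have width below 2. Hence tw(G) = 2 exactly.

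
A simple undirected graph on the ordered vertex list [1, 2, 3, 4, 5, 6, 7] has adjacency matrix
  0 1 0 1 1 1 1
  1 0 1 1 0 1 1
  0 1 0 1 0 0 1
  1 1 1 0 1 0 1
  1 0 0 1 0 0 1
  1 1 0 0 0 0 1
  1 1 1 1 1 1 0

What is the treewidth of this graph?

3

A width-3 tree decomposition is:
Bags: B1 = {2, 3, 4, 7}  B2 = {1, 2, 4, 7}  B3 = {1, 2, 6, 7}  B4 = {1, 4, 5, 7}
Tree: B1–B2, B2–B3, B2–B4
Each bag holds 4 vertices, so the decomposition has width 3, which upper-bounds the treewidth. On the other hand G contains the 4-clique {1, 2, 4, 7}. A clique must lie in a single bag of any decomposition, so no decomposition can have width below 3. The upper and lower bounds meet at 3, so that is the treewidth.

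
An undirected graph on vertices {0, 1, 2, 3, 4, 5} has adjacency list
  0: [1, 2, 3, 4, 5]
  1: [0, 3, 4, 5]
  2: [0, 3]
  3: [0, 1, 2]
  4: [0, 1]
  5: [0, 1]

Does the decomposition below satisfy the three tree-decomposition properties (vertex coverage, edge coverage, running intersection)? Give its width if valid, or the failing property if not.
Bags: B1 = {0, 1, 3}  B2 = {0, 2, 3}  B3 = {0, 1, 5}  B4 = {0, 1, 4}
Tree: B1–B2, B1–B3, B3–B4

Vertex coverage: the bags together contain {0, 1, 2, 3, 4, 5}, the full vertex set. Edge coverage: each edge of G has both endpoints in at least one bag. Running intersection: for every vertex, the bags containing it form a connected subtree. All three properties hold, so this is a valid tree decomposition of width max|bag| − 1 = 2, and hence tw(G) ≤ 2.

Yes; width 2.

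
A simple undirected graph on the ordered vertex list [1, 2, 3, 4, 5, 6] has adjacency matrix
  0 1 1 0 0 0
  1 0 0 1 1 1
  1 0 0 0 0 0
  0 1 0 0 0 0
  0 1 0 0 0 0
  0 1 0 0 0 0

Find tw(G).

1

A width-1 tree decomposition is:
Bags: B1 = {2, 5}  B2 = {1, 2}  B3 = {1, 3}  B4 = {2, 6}  B5 = {2, 4}
Tree: B1–B2, B2–B3, B1–B4, B2–B5
The largest bag has 2 vertices, giving width 1; this decomposition certifies tw(G) ≤ 1. G has an edge, so its treewidth is at least 1. Combining the bounds, tw(G) = 1.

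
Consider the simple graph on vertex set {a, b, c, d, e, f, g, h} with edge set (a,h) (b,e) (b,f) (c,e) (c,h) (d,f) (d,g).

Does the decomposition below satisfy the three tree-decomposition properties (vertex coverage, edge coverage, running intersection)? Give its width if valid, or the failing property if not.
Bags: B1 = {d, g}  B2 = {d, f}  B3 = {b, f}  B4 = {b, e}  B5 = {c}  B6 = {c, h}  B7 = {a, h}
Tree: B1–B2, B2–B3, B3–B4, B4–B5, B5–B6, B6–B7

No — edge (e,c) lies in no bag.

A tree decomposition must satisfy three properties: every vertex lies in some bag; for every edge, both endpoints lie together in some bag; and for every vertex, the bags containing it form a connected subtree. Here edge (e,c) lies in no bag, so the decomposition is invalid.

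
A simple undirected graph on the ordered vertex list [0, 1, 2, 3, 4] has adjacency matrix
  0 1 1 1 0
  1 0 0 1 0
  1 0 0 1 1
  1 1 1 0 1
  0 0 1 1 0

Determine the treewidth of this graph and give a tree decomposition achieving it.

Treewidth 2.
One optimal decomposition is:
Bags: B1 = {0, 1, 3}  B2 = {0, 2, 3}  B3 = {2, 3, 4}
Tree: B1–B2, B2–B3

Every bag has size at most 3, so the width is 3 − 1 = 2 and tw(G) ≤ 2. On the other hand G contains the 3-clique {0, 1, 3}. A clique must lie in a single bag of any decomposition, so no decomposition can have width below 2. Therefore the treewidth is 2.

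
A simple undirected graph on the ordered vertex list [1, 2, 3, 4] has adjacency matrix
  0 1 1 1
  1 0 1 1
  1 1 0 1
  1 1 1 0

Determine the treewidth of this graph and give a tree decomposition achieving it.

With just one bag of size 4, the width is 4 − 1 = 3, so tw(G) ≤ 3. Conversely, {1, 2, 3, 4} is a clique of size 4, and the vertices of any clique must share a bag in every tree decomposition; so some bag has ≥ 4 vertices and tw(G) ≥ 3. The upper and lower bounds meet at 3, so that is the treewidth.

Treewidth 3.
Bags: B1 = {1, 2, 3, 4}
Tree: (single bag)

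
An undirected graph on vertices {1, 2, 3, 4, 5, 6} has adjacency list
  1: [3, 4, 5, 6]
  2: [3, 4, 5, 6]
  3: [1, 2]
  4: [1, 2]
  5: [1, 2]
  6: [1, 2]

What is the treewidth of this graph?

A width-2 tree decomposition is:
Bags: B1 = {1, 2, 6}  B2 = {1, 2, 3}  B3 = {1, 2, 5}  B4 = {1, 2, 4}
Tree: B1–B2, B2–B3, B3–B4
Every bag has size at most 3, so the width is 3 − 1 = 2 and tw(G) ≤ 2. For the lower bound, G contains the cycle 6–2–3–1–6, so G is not a forest; only forests have treewidth ≤ 1, hence tw(G) ≥ 2. The upper and lower bounds meet at 2, so that is the treewidth.

2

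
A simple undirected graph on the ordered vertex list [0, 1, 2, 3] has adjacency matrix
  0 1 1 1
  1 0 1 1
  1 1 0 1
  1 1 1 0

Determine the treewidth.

3

A width-3 tree decomposition is:
Bags: B1 = {0, 1, 2, 3}
Tree: (single bag)
With just one bag of size 4, the width is 4 − 1 = 3, so tw(G) ≤ 3. On the other hand G contains the 4-clique {0, 1, 2, 3}. A clique must lie in a single bag of any decomposition, so no decomposition can have width below 3. Hence tw(G) = 3 exactly.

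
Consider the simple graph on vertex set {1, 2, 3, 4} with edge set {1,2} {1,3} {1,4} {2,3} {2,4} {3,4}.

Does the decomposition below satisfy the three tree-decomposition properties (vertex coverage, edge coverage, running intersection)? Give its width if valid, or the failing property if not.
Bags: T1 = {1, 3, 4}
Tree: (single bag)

No — vertex 2 appears in no bag.

A tree decomposition must satisfy three properties: every vertex lies in some bag; for every edge, both endpoints lie together in some bag; and for every vertex, the bags containing it form a connected subtree. Here vertex 2 appears in no bag, so the decomposition is invalid.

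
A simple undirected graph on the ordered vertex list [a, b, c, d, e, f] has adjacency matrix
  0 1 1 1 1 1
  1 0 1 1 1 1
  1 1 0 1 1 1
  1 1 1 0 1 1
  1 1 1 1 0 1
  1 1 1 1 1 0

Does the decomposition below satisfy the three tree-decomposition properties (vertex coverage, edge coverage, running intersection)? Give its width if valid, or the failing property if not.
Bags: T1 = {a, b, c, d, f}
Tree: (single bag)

No — vertex e appears in no bag.

A tree decomposition must satisfy three properties: every vertex lies in some bag; for every edge, both endpoints lie together in some bag; and for every vertex, the bags containing it form a connected subtree. Here vertex e appears in no bag, so the decomposition is invalid.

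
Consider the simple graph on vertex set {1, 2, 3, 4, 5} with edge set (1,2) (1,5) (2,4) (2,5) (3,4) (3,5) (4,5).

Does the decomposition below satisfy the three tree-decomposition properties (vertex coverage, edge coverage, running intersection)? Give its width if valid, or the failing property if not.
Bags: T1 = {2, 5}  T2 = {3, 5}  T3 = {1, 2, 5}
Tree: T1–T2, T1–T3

A tree decomposition must satisfy three properties: every vertex lies in some bag; for every edge, both endpoints lie together in some bag; and for every vertex, the bags containing it form a connected subtree. Here vertex 4 appears in no bag, so the decomposition is invalid.

No — vertex 4 appears in no bag.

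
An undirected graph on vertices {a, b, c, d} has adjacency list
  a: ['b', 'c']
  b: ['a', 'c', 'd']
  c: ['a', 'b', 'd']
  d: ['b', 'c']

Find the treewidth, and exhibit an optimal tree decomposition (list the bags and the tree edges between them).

The largest bag has 3 vertices, giving width 2; this decomposition certifies tw(G) ≤ 2. For the lower bound, the 3 vertices {b, c, d} are pairwise adjacent, and any tree decomposition puts a clique entirely inside one bag — forcing width ≥ 2. The upper and lower bounds meet at 2, so that is the treewidth.

Treewidth 2.
Bags: B1 = {a, b, c}  B2 = {b, c, d}
Tree: B1–B2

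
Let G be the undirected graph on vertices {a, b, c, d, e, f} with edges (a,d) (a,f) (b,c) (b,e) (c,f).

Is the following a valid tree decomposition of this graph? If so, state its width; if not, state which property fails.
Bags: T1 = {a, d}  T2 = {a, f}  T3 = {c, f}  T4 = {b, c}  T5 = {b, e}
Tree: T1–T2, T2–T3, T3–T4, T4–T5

Vertex coverage: the bags together contain {a, b, c, d, e, f}, the full vertex set. Edge coverage: each edge of G has both endpoints in at least one bag. Running intersection: for every vertex, the bags containing it form a connected subtree. All three properties hold, so this is a valid tree decomposition of width max|bag| − 1 = 1, and hence tw(G) ≤ 1.

Yes; width 1.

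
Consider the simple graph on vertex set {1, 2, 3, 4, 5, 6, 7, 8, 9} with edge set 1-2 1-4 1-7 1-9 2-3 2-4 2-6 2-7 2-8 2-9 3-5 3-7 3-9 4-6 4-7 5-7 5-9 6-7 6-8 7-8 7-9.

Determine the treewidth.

3

A width-3 tree decomposition is:
Bags: B1 = {1, 2, 7, 9}  B2 = {1, 2, 4, 7}  B3 = {2, 3, 7, 9}  B4 = {3, 5, 7, 9}  B5 = {2, 4, 6, 7}  B6 = {2, 6, 7, 8}
Tree: B1–B2, B1–B3, B3–B4, B2–B5, B5–B6
Each bag holds 4 vertices, so the decomposition has width 3, which upper-bounds the treewidth. Conversely, {2, 6, 7, 8} is a clique of size 4, and the vertices of any clique must share a bag in every tree decomposition; so some bag has ≥ 4 vertices and tw(G) ≥ 3. Hence tw(G) = 3 exactly.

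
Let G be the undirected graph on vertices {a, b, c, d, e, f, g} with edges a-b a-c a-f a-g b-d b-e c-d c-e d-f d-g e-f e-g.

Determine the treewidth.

3

A width-3 tree decomposition is:
Bags: B1 = {a, d, e, g}  B2 = {a, d, e, f}  B3 = {a, c, d, e}  B4 = {a, b, d, e}
Tree: B1–B2, B2–B3, B3–B4
The largest bag has 4 vertices, giving width 3; this decomposition certifies tw(G) ≤ 3. For the lower bound: the 4 vertex sets {e,g}, {d,f}, {a}, {c} are disjoint, each induces a connected subgraph, and every pair is joined by at least one edge of G. Contracting each set to a single vertex therefore yields K_{4} as a minor, and since treewidth is minor-monotone, tw(G) ≥ tw(K_{4}) = 3. Hence tw(G) = 3 exactly.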